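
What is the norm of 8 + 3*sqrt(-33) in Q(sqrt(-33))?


N(a + b*sqrt(d)) = a^2 - d*b^2
= (8)^2 - (-33)*(3)^2
= 64 + 297
= 361

361


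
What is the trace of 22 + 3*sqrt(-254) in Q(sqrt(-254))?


Tr(a + b*sqrt(d)) = (a + b*sqrt(d)) + (a - b*sqrt(d)) = 2a
= 2 * (22)
= 44

44


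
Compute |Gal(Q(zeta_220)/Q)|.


|Gal(Q(zeta_220)/Q)| = phi(220)
= 80

80


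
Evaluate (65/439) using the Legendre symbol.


p = 439 is prime, so compute (65/439) with the reciprocity algorithm (Jacobi-symbol steps: pull out 2s via (2/n), flip via reciprocity, reduce):
  reciprocity: (65/439) -> +(439/65)
  reduce: (49/65)
  reciprocity: (49/65) -> +(65/49)
  reduce: (16/49)
  pull out 2: (2/49) = +1  (since 49 mod 8 = 1)
  pull out 2: (2/49) = +1  (since 49 mod 8 = 1)
  pull out 2: (2/49) = +1  (since 49 mod 8 = 1)
  pull out 2: (2/49) = +1  (since 49 mod 8 = 1)
  (1/49) = 1
Product of signs = 1
(65/439) = 1

1


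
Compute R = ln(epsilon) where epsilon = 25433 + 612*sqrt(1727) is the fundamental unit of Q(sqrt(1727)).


epsilon = 25433 + 612*sqrt(1727)
= 50866.0000
R = ln(50866.0000)
= 10.8370

10.8370


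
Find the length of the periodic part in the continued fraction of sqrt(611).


Run the CF algorithm for sqrt(611).
a_0 = floor(sqrt(611)) = 24; set m_0=0, q_0=1.
Recurrence: m' = q*a - m,  q' = (d - m'^2)/q,  a' = floor((a_0 + m')/q').
  step 1: m=24, q=35, a=1
  step 2: m=11, q=14, a=2
  step 3: m=17, q=23, a=1
  step 4: m=6, q=25, a=1
  step 5: m=19, q=10, a=4
  step 6: m=21, q=17, a=2
  step 7: m=13, q=26, a=1
  step 8: m=13, q=17, a=2
  step 9: m=21, q=10, a=4
  step 10: m=19, q=25, a=1
  step 11: m=6, q=23, a=1
  step 12: m=17, q=14, a=2
  step 13: m=11, q=35, a=1
  step 14: m=24, q=1, a=48
a_14 = 2*a_0 = 48, so the period closes here.
sqrt(611) = [24; 1, 2, 1, 1, 4, 2, 1, 2, 4, 1, 1, 2, 1, 48]
Period length = 14

14


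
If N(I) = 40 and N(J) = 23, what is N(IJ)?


N(IJ) = N(I) * N(J)
= 40 * 23
= 920

920


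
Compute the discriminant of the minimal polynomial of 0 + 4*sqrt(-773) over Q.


The element 0 + 4*sqrt(-773) has minimal polynomial:
x^2 + 0*x + 12368
Discriminant = (0)^2 - 4*(12368)
= 0 - 49472
= -49472

-49472


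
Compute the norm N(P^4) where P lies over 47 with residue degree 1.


N(P^a) = p^(a*f)
= 47^(4*1)
= 47^4
= 4879681

4879681


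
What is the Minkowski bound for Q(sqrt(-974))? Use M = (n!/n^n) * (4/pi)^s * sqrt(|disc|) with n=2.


d = -974, d mod 4 = 2, so disc(K) = 4d = -3896; |disc(K)| = 3896
Imaginary quadratic field, so n = 2, s = r2 = 1, r1 = 0
M = (n!/n^n) * (4/pi)^s * sqrt(|disc(K)|) = (2!/2^2) * (4/pi)^1 * sqrt(3896)
= 0.5 * 1.273240 * 62.417946
= 39.7365

39.7365


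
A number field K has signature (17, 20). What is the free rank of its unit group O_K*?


By Dirichlet's unit theorem:
rank = r1 + r2 - 1
= 17 + 20 - 1
= 36

36


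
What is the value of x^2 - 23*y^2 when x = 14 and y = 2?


x^2 - d*y^2
= 14^2 - 23*2^2
= 196 - 92
= 104

104


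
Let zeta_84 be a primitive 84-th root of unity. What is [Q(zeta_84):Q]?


The degree equals Euler's totient phi(84).
84 = 2^2 * 3 * 7
phi(84) = 24

24


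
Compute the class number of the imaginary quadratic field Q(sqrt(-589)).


K = Q(sqrt(-589)). d mod 4 = 3, so D = disc(K) = 4d = -2356
h(K) equals the number of primitive reduced positive-definite forms (a, b, c) = a*x^2 + b*x*y + c*y^2 with b^2 - 4ac = D,
where reduced means |b| <= a <= c, with b >= 0 whenever |b| = a or a = c, and primitive means gcd(a, b, c) = 1.
Reduced forces 3a^2 <= |D| = 2356, so 1 <= a <= 28; b must have the parity of D, and c = (b^2 - D)/(4a) must be an integer >= a.
Enumerate a = 1..28, b in [-a, a]:
  a=1: (1, 0, 589)  [1]
  a=2: (2, 2, 295)  [1]
  a=3..4: none
  a=5: (5, -2, 118), (5, 2, 118)  [2]
  a=6..9: none
  a=10: (10, -2, 59), (10, 2, 59)  [2]
  a=11: (11, -8, 55), (11, 8, 55)  [2]
  a=12: none
  a=13: (13, -6, 46), (13, 6, 46)  [2]
  a=14..18: none
  a=19: (19, 0, 31)  [1]
  a=20..21: none
  a=22: (22, -14, 29), (22, 14, 29)  [2]
  a=23: (23, -6, 26), (23, 6, 26)  [2]
  a=24: none
  a=25: (25, 12, 25)  [1]
  a=26..28: none
Total reduced forms: 1 + 1 + 2 + 2 + 2 + 2 + 1 + 2 + 2 + 1 = 16
h = 16

16


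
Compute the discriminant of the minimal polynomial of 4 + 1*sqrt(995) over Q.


The element 4 + 1*sqrt(995) has minimal polynomial:
x^2 - 8*x - 979
Discriminant = (-8)^2 - 4*(-979)
= 64 + 3916
= 3980

3980


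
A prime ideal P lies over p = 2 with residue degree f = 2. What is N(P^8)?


N(P^a) = p^(a*f)
= 2^(8*2)
= 2^16
= 65536

65536


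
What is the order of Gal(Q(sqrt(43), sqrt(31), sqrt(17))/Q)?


The 3 square roots of distinct primes are multiplicatively independent over Q,
so [K:Q] = 2^3 and Gal(K/Q) is isomorphic to (Z/2Z)^3.
|Gal| = 2^3 = 8

8


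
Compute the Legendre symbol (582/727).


p = 727 is prime, so compute (582/727) with the reciprocity algorithm (Jacobi-symbol steps: pull out 2s via (2/n), flip via reciprocity, reduce):
  pull out 2: (2/727) = +1  (since 727 mod 8 = 7)
  reciprocity: (291/727) -> -(727/291)
  reduce: (145/291)
  reciprocity: (145/291) -> +(291/145)
  reduce: (1/145)
  (1/145) = 1
Product of signs = -1
(582/727) = -1

-1


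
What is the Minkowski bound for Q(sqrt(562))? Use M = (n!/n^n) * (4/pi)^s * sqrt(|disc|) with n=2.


d = 562, d mod 4 = 2, so disc(K) = 4d = 2248; |disc(K)| = 2248
Real quadratic field, so n = 2, s = r2 = 0, r1 = 2
M = (n!/n^n) * (4/pi)^s * sqrt(|disc(K)|) = (2!/2^2) * (4/pi)^0 * sqrt(2248)
= 0.5 * 1.000000 * 47.413078
= 23.7065

23.7065


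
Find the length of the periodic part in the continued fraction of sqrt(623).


Run the CF algorithm for sqrt(623).
a_0 = floor(sqrt(623)) = 24; set m_0=0, q_0=1.
Recurrence: m' = q*a - m,  q' = (d - m'^2)/q,  a' = floor((a_0 + m')/q').
  step 1: m=24, q=47, a=1
  step 2: m=23, q=2, a=23
  step 3: m=23, q=47, a=1
  step 4: m=24, q=1, a=48
a_4 = 2*a_0 = 48, so the period closes here.
sqrt(623) = [24; 1, 23, 1, 48]
Period length = 4

4


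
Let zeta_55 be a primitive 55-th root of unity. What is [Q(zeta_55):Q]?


The degree equals Euler's totient phi(55).
55 = 5 * 11
phi(55) = 40

40


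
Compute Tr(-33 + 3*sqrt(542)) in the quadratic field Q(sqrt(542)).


Tr(a + b*sqrt(d)) = (a + b*sqrt(d)) + (a - b*sqrt(d)) = 2a
= 2 * (-33)
= -66

-66


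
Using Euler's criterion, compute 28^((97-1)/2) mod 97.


p = 97 is prime and the exponent is (p-1)/2 = 48, so by Euler's criterion 28^48 = (28/97) = +1 or -1 mod 97.
Compute by square-and-multiply:
  48 = 32 + 16 (binary 110000)
  Repeated squaring mod 97: 28^1 = 28, 28^2 = 8, 28^4 = 64, 28^8 = 22, 28^16 = 96, 28^32 = 1
  28^48 = 28^32 * 28^16 = 1 * 96 mod 97
    1 * 96 = 96 = 96 mod 97
  28^48 = 96 mod 97
Result 96 = p - 1 = -1 mod 97: 28 is a quadratic non-residue mod 97. As a residue in [0, p-1] the value is 96.
28^48 mod 97 = 96

96


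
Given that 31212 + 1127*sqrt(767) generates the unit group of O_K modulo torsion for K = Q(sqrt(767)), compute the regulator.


epsilon = 31212 + 1127*sqrt(767)
= 62424.0000
R = ln(62424.0000)
= 11.0417

11.0417


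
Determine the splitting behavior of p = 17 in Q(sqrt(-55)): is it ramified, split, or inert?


K = Q(sqrt(-55)). Since d mod 4 = 1, disc(K) = -55.
Check p | disc: -55 mod 17 = 13.
p does not divide disc. Compute Legendre symbol (d/p):
13^((17-1)/2) mod 17 = 1
(d/p) = 1, so p splits: (p) = P*P' with e=1, f=1, g=2.
Therefore p is split.

split


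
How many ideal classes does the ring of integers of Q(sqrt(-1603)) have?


K = Q(sqrt(-1603)). d mod 4 = 1, so D = disc(K) = d = -1603
h(K) equals the number of primitive reduced positive-definite forms (a, b, c) = a*x^2 + b*x*y + c*y^2 with b^2 - 4ac = D,
where reduced means |b| <= a <= c, with b >= 0 whenever |b| = a or a = c, and primitive means gcd(a, b, c) = 1.
Reduced forces 3a^2 <= |D| = 1603, so 1 <= a <= 23; b must have the parity of D, and c = (b^2 - D)/(4a) must be an integer >= a.
Enumerate a = 1..23, b in [-a, a]:
  a=1: (1, 1, 401)  [1]
  a=2..6: none
  a=7: (7, 7, 59)  [1]
  a=8..10: none
  a=11: (11, -5, 37), (11, 5, 37)  [2]
  a=12: none
  a=13: (13, -3, 31), (13, 3, 31)  [2]
  a=14..23: none
Total reduced forms: 1 + 1 + 2 + 2 = 6
h = 6

6


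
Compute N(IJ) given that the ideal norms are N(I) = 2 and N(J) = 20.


N(IJ) = N(I) * N(J)
= 2 * 20
= 40

40


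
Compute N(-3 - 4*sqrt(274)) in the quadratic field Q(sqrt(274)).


N(a + b*sqrt(d)) = a^2 - d*b^2
= (-3)^2 - (274)*(-4)^2
= 9 - 4384
= -4375

-4375


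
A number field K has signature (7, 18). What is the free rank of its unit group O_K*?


By Dirichlet's unit theorem:
rank = r1 + r2 - 1
= 7 + 18 - 1
= 24

24


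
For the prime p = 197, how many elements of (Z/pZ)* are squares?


For prime p, the number of non-zero quadratic residues is (p-1)/2.
= (197-1)/2
= 98

98


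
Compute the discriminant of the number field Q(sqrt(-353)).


For K = Q(sqrt(d)) with d squarefree: disc(K) = d if d = 1 mod 4, and disc(K) = 4d if d = 2 or 3 mod 4.
Here d = -353, and d mod 4 = 3.
d = 3 mod 4, not 1 (O_K = Z[sqrt(d)]), so disc(K) = 4d = 4 * (-353) = -1412

-1412


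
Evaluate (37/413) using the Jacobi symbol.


Compute (37/413) via quadratic reciprocity:
  reciprocity: (37/413) -> +(413/37)
  reduce: (6/37)
  pull out 2: (2/37) = -1  (since 37 mod 8 = 5)
  reciprocity: (3/37) -> +(37/3)
  reduce: (1/3)
  (1/3) = 1
Product of signs = -1

-1


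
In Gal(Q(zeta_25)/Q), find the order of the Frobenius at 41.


The Frobenius at p in Gal(Q(zeta_n)/Q) = (Z/nZ)* is the class of p, so its order is ord_25(41), the smallest k >= 1 with 41^k = 1 mod 25.
n = 25 = 5^2, phi(25) = 20; the order divides phi(n).
Divisors of 20: 1, 2, 4, 5, 10, 20
Repeated squaring mod 25: 41^1 = 16, 41^2 = 6, 41^4 = 11, 41^8 = 21, 41^16 = 16
Test divisors in increasing order:
  k=1: 41^1 = 16 mod 25
  k=2: 41^2 = 6 mod 25
  k=4: 41^4 = 11 mod 25
  k=5: 41^5 = 11 * 16 = 1 mod 25  <- first divisor giving 1
Order = 5

5


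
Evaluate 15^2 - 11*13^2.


x^2 - d*y^2
= 15^2 - 11*13^2
= 225 - 1859
= -1634

-1634


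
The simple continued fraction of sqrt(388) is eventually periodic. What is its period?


Run the CF algorithm for sqrt(388).
a_0 = floor(sqrt(388)) = 19; set m_0=0, q_0=1.
Recurrence: m' = q*a - m,  q' = (d - m'^2)/q,  a' = floor((a_0 + m')/q').
  step 1: m=19, q=27, a=1
  step 2: m=8, q=12, a=2
  step 3: m=16, q=11, a=3
  step 4: m=17, q=9, a=4
  step 5: m=19, q=3, a=12
  step 6: m=17, q=33, a=1
  step 7: m=16, q=4, a=8
  step 8: m=16, q=33, a=1
  step 9: m=17, q=3, a=12
  step 10: m=19, q=9, a=4
  step 11: m=17, q=11, a=3
  step 12: m=16, q=12, a=2
  step 13: m=8, q=27, a=1
  step 14: m=19, q=1, a=38
a_14 = 2*a_0 = 38, so the period closes here.
sqrt(388) = [19; 1, 2, 3, 4, 12, 1, 8, 1, 12, 4, 3, 2, 1, 38]
Period length = 14

14


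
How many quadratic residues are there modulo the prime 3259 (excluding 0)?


For prime p, the number of non-zero quadratic residues is (p-1)/2.
= (3259-1)/2
= 1629

1629


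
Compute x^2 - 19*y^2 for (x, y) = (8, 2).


x^2 - d*y^2
= 8^2 - 19*2^2
= 64 - 76
= -12

-12


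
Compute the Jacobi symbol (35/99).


Compute (35/99) via quadratic reciprocity:
  reciprocity: (35/99) -> -(99/35)
  reduce: (29/35)
  reciprocity: (29/35) -> +(35/29)
  reduce: (6/29)
  pull out 2: (2/29) = -1  (since 29 mod 8 = 5)
  reciprocity: (3/29) -> +(29/3)
  reduce: (2/3)
  pull out 2: (2/3) = -1  (since 3 mod 8 = 3)
  (1/3) = 1
Product of signs = -1

-1


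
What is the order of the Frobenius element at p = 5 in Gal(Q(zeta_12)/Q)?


The Frobenius at p in Gal(Q(zeta_n)/Q) = (Z/nZ)* is the class of p, so its order is ord_12(5), the smallest k >= 1 with 5^k = 1 mod 12.
n = 12 = 2^2 * 3, phi(12) = 4; the order divides phi(n).
Divisors of 4: 1, 2, 4
Repeated squaring mod 12: 5^1 = 5, 5^2 = 1, 5^4 = 1
Test divisors in increasing order:
  k=1: 5^1 = 5 mod 12
  k=2: 5^2 = 1 mod 12  <- first divisor giving 1
Order = 2

2


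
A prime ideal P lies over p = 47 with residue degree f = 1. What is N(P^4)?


N(P^a) = p^(a*f)
= 47^(4*1)
= 47^4
= 4879681

4879681


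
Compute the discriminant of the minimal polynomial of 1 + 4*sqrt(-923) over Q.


The element 1 + 4*sqrt(-923) has minimal polynomial:
x^2 - 2*x + 14769
Discriminant = (-2)^2 - 4*(14769)
= 4 - 59076
= -59072

-59072


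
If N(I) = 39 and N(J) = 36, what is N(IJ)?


N(IJ) = N(I) * N(J)
= 39 * 36
= 1404

1404


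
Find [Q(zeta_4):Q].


The degree equals Euler's totient phi(4).
4 = 2^2
phi(4) = 2

2


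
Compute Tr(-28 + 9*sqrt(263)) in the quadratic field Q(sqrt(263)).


Tr(a + b*sqrt(d)) = (a + b*sqrt(d)) + (a - b*sqrt(d)) = 2a
= 2 * (-28)
= -56

-56


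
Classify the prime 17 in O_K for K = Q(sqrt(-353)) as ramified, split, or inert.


K = Q(sqrt(-353)). Since d mod 4 = 3, disc(K) = -1412.
Check p | disc: -1412 mod 17 = 16.
p does not divide disc. Compute Legendre symbol (d/p):
4^((17-1)/2) mod 17 = 1
(d/p) = 1, so p splits: (p) = P*P' with e=1, f=1, g=2.
Therefore p is split.

split


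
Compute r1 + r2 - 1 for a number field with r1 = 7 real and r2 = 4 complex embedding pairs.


By Dirichlet's unit theorem:
rank = r1 + r2 - 1
= 7 + 4 - 1
= 10

10


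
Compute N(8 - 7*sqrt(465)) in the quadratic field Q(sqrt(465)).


N(a + b*sqrt(d)) = a^2 - d*b^2
= (8)^2 - (465)*(-7)^2
= 64 - 22785
= -22721

-22721


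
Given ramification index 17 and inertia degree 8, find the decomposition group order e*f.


|D_P| = e * f
= 17 * 8
= 136

136


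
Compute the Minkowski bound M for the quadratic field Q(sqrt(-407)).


d = -407, d mod 4 = 1, so disc(K) = d = -407; |disc(K)| = 407
Imaginary quadratic field, so n = 2, s = r2 = 1, r1 = 0
M = (n!/n^n) * (4/pi)^s * sqrt(|disc(K)|) = (2!/2^2) * (4/pi)^1 * sqrt(407)
= 0.5 * 1.273240 * 20.174241
= 12.8433

12.8433


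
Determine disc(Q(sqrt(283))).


For K = Q(sqrt(d)) with d squarefree: disc(K) = d if d = 1 mod 4, and disc(K) = 4d if d = 2 or 3 mod 4.
Here d = 283, and d mod 4 = 3.
d = 3 mod 4, not 1 (O_K = Z[sqrt(d)]), so disc(K) = 4d = 4 * (283) = 1132

1132


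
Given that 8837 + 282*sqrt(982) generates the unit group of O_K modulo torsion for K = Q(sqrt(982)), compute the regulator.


epsilon = 8837 + 282*sqrt(982)
= 17673.9999
R = ln(17673.9999)
= 9.7798

9.7798


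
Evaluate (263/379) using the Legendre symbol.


p = 379 is prime, so compute (263/379) with the reciprocity algorithm (Jacobi-symbol steps: pull out 2s via (2/n), flip via reciprocity, reduce):
  reciprocity: (263/379) -> -(379/263)
  reduce: (116/263)
  pull out 2: (2/263) = +1  (since 263 mod 8 = 7)
  pull out 2: (2/263) = +1  (since 263 mod 8 = 7)
  reciprocity: (29/263) -> +(263/29)
  reduce: (2/29)
  pull out 2: (2/29) = -1  (since 29 mod 8 = 5)
  (1/29) = 1
Product of signs = 1
(263/379) = 1

1


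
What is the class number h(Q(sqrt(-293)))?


K = Q(sqrt(-293)). d mod 4 = 3, so D = disc(K) = 4d = -1172
h(K) equals the number of primitive reduced positive-definite forms (a, b, c) = a*x^2 + b*x*y + c*y^2 with b^2 - 4ac = D,
where reduced means |b| <= a <= c, with b >= 0 whenever |b| = a or a = c, and primitive means gcd(a, b, c) = 1.
Reduced forces 3a^2 <= |D| = 1172, so 1 <= a <= 19; b must have the parity of D, and c = (b^2 - D)/(4a) must be an integer >= a.
Enumerate a = 1..19, b in [-a, a]:
  a=1: (1, 0, 293)  [1]
  a=2: (2, 2, 147)  [1]
  a=3: (3, -2, 98), (3, 2, 98)  [2]
  a=4..5: none
  a=6: (6, -2, 49), (6, 2, 49)  [2]
  a=7: (7, -2, 42), (7, 2, 42)  [2]
  a=8: none
  a=9: (9, -4, 33), (9, 4, 33)  [2]
  a=10: none
  a=11: (11, -4, 27), (11, 4, 27)  [2]
  a=12..13: none
  a=14: (14, -2, 21), (14, 2, 21)  [2]
  a=15..16: none
  a=17: (17, -16, 21), (17, 16, 21)  [2]
  a=18: (18, -14, 19), (18, 14, 19)  [2]
  a=19: none
Total reduced forms: 1 + 1 + 2 + 2 + 2 + 2 + 2 + 2 + 2 + 2 = 18
h = 18

18


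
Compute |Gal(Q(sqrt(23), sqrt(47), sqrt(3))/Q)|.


The 3 square roots of distinct primes are multiplicatively independent over Q,
so [K:Q] = 2^3 and Gal(K/Q) is isomorphic to (Z/2Z)^3.
|Gal| = 2^3 = 8

8


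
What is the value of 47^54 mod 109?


p = 109 is prime and the exponent is (p-1)/2 = 54, so by Euler's criterion 47^54 = (47/109) = +1 or -1 mod 109.
Compute by square-and-multiply:
  54 = 32 + 16 + 4 + 2 (binary 110110)
  Repeated squaring mod 109: 47^1 = 47, 47^2 = 29, 47^4 = 78, 47^8 = 89, 47^16 = 73, 47^32 = 97
  47^54 = 47^32 * 47^16 * 47^4 * 47^2 = 97 * 73 * 78 * 29 mod 109
    97 * 73 = 7081 = 105 mod 109
    105 * 78 = 8190 = 15 mod 109
    15 * 29 = 435 = 108 mod 109
  47^54 = 108 mod 109
Result 108 = p - 1 = -1 mod 109: 47 is a quadratic non-residue mod 109. As a residue in [0, p-1] the value is 108.
47^54 mod 109 = 108

108


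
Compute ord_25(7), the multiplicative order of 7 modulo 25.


We want ord_25(7), the smallest k >= 1 with 7^k = 1 mod 25.
n = 25 = 5^2, phi(25) = 20; the order divides phi(n).
Divisors of 20: 1, 2, 4, 5, 10, 20
Repeated squaring mod 25: 7^1 = 7, 7^2 = 24, 7^4 = 1, 7^8 = 1, 7^16 = 1
Test divisors in increasing order:
  k=1: 7^1 = 7 mod 25
  k=2: 7^2 = 24 mod 25
  k=4: 7^4 = 1 mod 25  <- first divisor giving 1
Order = 4

4


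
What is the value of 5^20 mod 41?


p = 41 is prime and the exponent is (p-1)/2 = 20, so by Euler's criterion 5^20 = (5/41) = +1 or -1 mod 41.
Compute by square-and-multiply:
  20 = 16 + 4 (binary 10100)
  Repeated squaring mod 41: 5^1 = 5, 5^2 = 25, 5^4 = 10, 5^8 = 18, 5^16 = 37
  5^20 = 5^16 * 5^4 = 37 * 10 mod 41
    37 * 10 = 370 = 1 mod 41
  5^20 = 1 mod 41
Result 1: 5 is a quadratic residue mod 41.
5^20 mod 41 = 1

1


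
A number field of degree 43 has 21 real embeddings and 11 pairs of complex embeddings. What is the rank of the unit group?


By Dirichlet's unit theorem:
rank = r1 + r2 - 1
= 21 + 11 - 1
= 31

31


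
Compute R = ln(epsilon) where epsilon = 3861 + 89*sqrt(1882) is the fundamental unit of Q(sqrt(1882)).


epsilon = 3861 + 89*sqrt(1882)
= 7722.0001
R = ln(7722.0001)
= 8.9518

8.9518


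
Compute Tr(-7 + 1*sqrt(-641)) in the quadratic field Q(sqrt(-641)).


Tr(a + b*sqrt(d)) = (a + b*sqrt(d)) + (a - b*sqrt(d)) = 2a
= 2 * (-7)
= -14

-14


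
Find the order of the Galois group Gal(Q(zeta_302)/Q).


|Gal(Q(zeta_302)/Q)| = phi(302)
= 150

150


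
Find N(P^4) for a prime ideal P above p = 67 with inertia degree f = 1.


N(P^a) = p^(a*f)
= 67^(4*1)
= 67^4
= 20151121

20151121


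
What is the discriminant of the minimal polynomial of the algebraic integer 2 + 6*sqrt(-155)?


The element 2 + 6*sqrt(-155) has minimal polynomial:
x^2 - 4*x + 5584
Discriminant = (-4)^2 - 4*(5584)
= 16 - 22336
= -22320

-22320


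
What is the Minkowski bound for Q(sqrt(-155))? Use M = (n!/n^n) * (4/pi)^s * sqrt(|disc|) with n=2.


d = -155, d mod 4 = 1, so disc(K) = d = -155; |disc(K)| = 155
Imaginary quadratic field, so n = 2, s = r2 = 1, r1 = 0
M = (n!/n^n) * (4/pi)^s * sqrt(|disc(K)|) = (2!/2^2) * (4/pi)^1 * sqrt(155)
= 0.5 * 1.273240 * 12.449900
= 7.9259

7.9259


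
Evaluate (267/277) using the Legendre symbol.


p = 277 is prime, so compute (267/277) with the reciprocity algorithm (Jacobi-symbol steps: pull out 2s via (2/n), flip via reciprocity, reduce):
  reciprocity: (267/277) -> +(277/267)
  reduce: (10/267)
  pull out 2: (2/267) = -1  (since 267 mod 8 = 3)
  reciprocity: (5/267) -> +(267/5)
  reduce: (2/5)
  pull out 2: (2/5) = -1  (since 5 mod 8 = 5)
  (1/5) = 1
Product of signs = 1
(267/277) = 1

1


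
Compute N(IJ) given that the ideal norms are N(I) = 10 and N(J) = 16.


N(IJ) = N(I) * N(J)
= 10 * 16
= 160

160


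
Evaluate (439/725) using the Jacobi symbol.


Compute (439/725) via quadratic reciprocity:
  reciprocity: (439/725) -> +(725/439)
  reduce: (286/439)
  pull out 2: (2/439) = +1  (since 439 mod 8 = 7)
  reciprocity: (143/439) -> -(439/143)
  reduce: (10/143)
  pull out 2: (2/143) = +1  (since 143 mod 8 = 7)
  reciprocity: (5/143) -> +(143/5)
  reduce: (3/5)
  reciprocity: (3/5) -> +(5/3)
  reduce: (2/3)
  pull out 2: (2/3) = -1  (since 3 mod 8 = 3)
  (1/3) = 1
Product of signs = 1

1


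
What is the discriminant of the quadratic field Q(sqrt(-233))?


For K = Q(sqrt(d)) with d squarefree: disc(K) = d if d = 1 mod 4, and disc(K) = 4d if d = 2 or 3 mod 4.
Here d = -233, and d mod 4 = 3.
d = 3 mod 4, not 1 (O_K = Z[sqrt(d)]), so disc(K) = 4d = 4 * (-233) = -932

-932


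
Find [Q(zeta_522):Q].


The degree equals Euler's totient phi(522).
522 = 2 * 3^2 * 29
phi(522) = 168

168


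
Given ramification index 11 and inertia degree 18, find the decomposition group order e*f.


|D_P| = e * f
= 11 * 18
= 198

198


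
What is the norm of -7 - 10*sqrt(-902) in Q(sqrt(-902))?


N(a + b*sqrt(d)) = a^2 - d*b^2
= (-7)^2 - (-902)*(-10)^2
= 49 + 90200
= 90249

90249


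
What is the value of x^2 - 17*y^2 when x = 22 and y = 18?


x^2 - d*y^2
= 22^2 - 17*18^2
= 484 - 5508
= -5024

-5024


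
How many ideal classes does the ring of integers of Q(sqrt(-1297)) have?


K = Q(sqrt(-1297)). d mod 4 = 3, so D = disc(K) = 4d = -5188
h(K) equals the number of primitive reduced positive-definite forms (a, b, c) = a*x^2 + b*x*y + c*y^2 with b^2 - 4ac = D,
where reduced means |b| <= a <= c, with b >= 0 whenever |b| = a or a = c, and primitive means gcd(a, b, c) = 1.
Reduced forces 3a^2 <= |D| = 5188, so 1 <= a <= 41; b must have the parity of D, and c = (b^2 - D)/(4a) must be an integer >= a.
Enumerate a = 1..41, b in [-a, a]:
  a=1: (1, 0, 1297)  [1]
  a=2: (2, 2, 649)  [1]
  a=3..10: none
  a=11: (11, -2, 118), (11, 2, 118)  [2]
  a=12: none
  a=13: (13, -8, 101), (13, 8, 101)  [2]
  a=14..21: none
  a=22: (22, -2, 59), (22, 2, 59)  [2]
  a=23..25: none
  a=26: (26, -18, 53), (26, 18, 53)  [2]
  a=27..30: none
  a=31: (31, -12, 43), (31, 12, 43)  [2]
  a=32..41: none
Total reduced forms: 1 + 1 + 2 + 2 + 2 + 2 + 2 = 12
h = 12

12


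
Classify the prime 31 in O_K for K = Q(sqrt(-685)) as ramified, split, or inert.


K = Q(sqrt(-685)). Since d mod 4 = 3, disc(K) = -2740.
Check p | disc: -2740 mod 31 = 19.
p does not divide disc. Compute Legendre symbol (d/p):
28^((31-1)/2) mod 31 = 1
(d/p) = 1, so p splits: (p) = P*P' with e=1, f=1, g=2.
Therefore p is split.

split


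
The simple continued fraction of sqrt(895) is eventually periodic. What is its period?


Run the CF algorithm for sqrt(895).
a_0 = floor(sqrt(895)) = 29; set m_0=0, q_0=1.
Recurrence: m' = q*a - m,  q' = (d - m'^2)/q,  a' = floor((a_0 + m')/q').
  step 1: m=29, q=54, a=1
  step 2: m=25, q=5, a=10
  step 3: m=25, q=54, a=1
  step 4: m=29, q=1, a=58
a_4 = 2*a_0 = 58, so the period closes here.
sqrt(895) = [29; 1, 10, 1, 58]
Period length = 4

4


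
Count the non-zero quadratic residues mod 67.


For prime p, the number of non-zero quadratic residues is (p-1)/2.
= (67-1)/2
= 33

33


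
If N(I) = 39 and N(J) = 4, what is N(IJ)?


N(IJ) = N(I) * N(J)
= 39 * 4
= 156

156


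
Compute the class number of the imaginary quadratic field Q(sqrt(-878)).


K = Q(sqrt(-878)). d mod 4 = 2, so D = disc(K) = 4d = -3512
h(K) equals the number of primitive reduced positive-definite forms (a, b, c) = a*x^2 + b*x*y + c*y^2 with b^2 - 4ac = D,
where reduced means |b| <= a <= c, with b >= 0 whenever |b| = a or a = c, and primitive means gcd(a, b, c) = 1.
Reduced forces 3a^2 <= |D| = 3512, so 1 <= a <= 34; b must have the parity of D, and c = (b^2 - D)/(4a) must be an integer >= a.
Enumerate a = 1..34, b in [-a, a]:
  a=1: (1, 0, 878)  [1]
  a=2: (2, 0, 439)  [1]
  a=3: (3, -2, 293), (3, 2, 293)  [2]
  a=4..5: none
  a=6: (6, -4, 147), (6, 4, 147)  [2]
  a=7: (7, -4, 126), (7, 4, 126)  [2]
  a=8: none
  a=9: (9, -4, 98), (9, 4, 98)  [2]
  a=10..13: none
  a=14: (14, -4, 63), (14, 4, 63)  [2]
  a=15..17: none
  a=18: (18, -4, 49), (18, 4, 49)  [2]
  a=19..20: none
  a=21: (21, -10, 43), (21, -4, 42), (21, 4, 42), (21, 10, 43)  [4]
  a=22..26: none
  a=27: (27, -22, 37), (27, 22, 37)  [2]
  a=28..34: none
Total reduced forms: 1 + 1 + 2 + 2 + 2 + 2 + 2 + 2 + 4 + 2 = 20
h = 20

20


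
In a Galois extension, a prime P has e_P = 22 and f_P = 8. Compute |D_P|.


|D_P| = e * f
= 22 * 8
= 176

176


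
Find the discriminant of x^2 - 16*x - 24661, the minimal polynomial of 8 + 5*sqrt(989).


The element 8 + 5*sqrt(989) has minimal polynomial:
x^2 - 16*x - 24661
Discriminant = (-16)^2 - 4*(-24661)
= 256 + 98644
= 98900

98900


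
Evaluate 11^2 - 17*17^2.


x^2 - d*y^2
= 11^2 - 17*17^2
= 121 - 4913
= -4792

-4792


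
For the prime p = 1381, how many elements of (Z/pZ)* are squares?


For prime p, the number of non-zero quadratic residues is (p-1)/2.
= (1381-1)/2
= 690

690


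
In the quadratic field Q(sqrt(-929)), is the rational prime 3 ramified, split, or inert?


K = Q(sqrt(-929)). Since d mod 4 = 3, disc(K) = -3716.
Check p | disc: -3716 mod 3 = 1.
p does not divide disc. Compute Legendre symbol (d/p):
1^((3-1)/2) mod 3 = 1
(d/p) = 1, so p splits: (p) = P*P' with e=1, f=1, g=2.
Therefore p is split.

split


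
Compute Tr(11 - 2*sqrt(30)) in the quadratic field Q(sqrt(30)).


Tr(a + b*sqrt(d)) = (a + b*sqrt(d)) + (a - b*sqrt(d)) = 2a
= 2 * (11)
= 22

22


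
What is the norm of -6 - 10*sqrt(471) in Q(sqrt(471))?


N(a + b*sqrt(d)) = a^2 - d*b^2
= (-6)^2 - (471)*(-10)^2
= 36 - 47100
= -47064

-47064


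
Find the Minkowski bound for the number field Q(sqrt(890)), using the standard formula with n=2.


d = 890, d mod 4 = 2, so disc(K) = 4d = 3560; |disc(K)| = 3560
Real quadratic field, so n = 2, s = r2 = 0, r1 = 2
M = (n!/n^n) * (4/pi)^s * sqrt(|disc(K)|) = (2!/2^2) * (4/pi)^0 * sqrt(3560)
= 0.5 * 1.000000 * 59.665736
= 29.8329

29.8329


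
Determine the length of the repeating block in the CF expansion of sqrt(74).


Run the CF algorithm for sqrt(74).
a_0 = floor(sqrt(74)) = 8; set m_0=0, q_0=1.
Recurrence: m' = q*a - m,  q' = (d - m'^2)/q,  a' = floor((a_0 + m')/q').
  step 1: m=8, q=10, a=1
  step 2: m=2, q=7, a=1
  step 3: m=5, q=7, a=1
  step 4: m=2, q=10, a=1
  step 5: m=8, q=1, a=16
a_5 = 2*a_0 = 16, so the period closes here.
sqrt(74) = [8; 1, 1, 1, 1, 16]
Period length = 5

5


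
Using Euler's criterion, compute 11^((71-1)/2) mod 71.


p = 71 is prime and the exponent is (p-1)/2 = 35, so by Euler's criterion 11^35 = (11/71) = +1 or -1 mod 71.
Compute by square-and-multiply:
  35 = 32 + 2 + 1 (binary 100011)
  Repeated squaring mod 71: 11^1 = 11, 11^2 = 50, 11^4 = 15, 11^8 = 12, 11^16 = 2, 11^32 = 4
  11^35 = 11^32 * 11^2 * 11^1 = 4 * 50 * 11 mod 71
    4 * 50 = 200 = 58 mod 71
    58 * 11 = 638 = 70 mod 71
  11^35 = 70 mod 71
Result 70 = p - 1 = -1 mod 71: 11 is a quadratic non-residue mod 71. As a residue in [0, p-1] the value is 70.
11^35 mod 71 = 70

70


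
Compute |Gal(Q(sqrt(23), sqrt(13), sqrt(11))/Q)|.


The 3 square roots of distinct primes are multiplicatively independent over Q,
so [K:Q] = 2^3 and Gal(K/Q) is isomorphic to (Z/2Z)^3.
|Gal| = 2^3 = 8

8


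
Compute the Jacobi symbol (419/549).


Compute (419/549) via quadratic reciprocity:
  reciprocity: (419/549) -> +(549/419)
  reduce: (130/419)
  pull out 2: (2/419) = -1  (since 419 mod 8 = 3)
  reciprocity: (65/419) -> +(419/65)
  reduce: (29/65)
  reciprocity: (29/65) -> +(65/29)
  reduce: (7/29)
  reciprocity: (7/29) -> +(29/7)
  reduce: (1/7)
  (1/7) = 1
Product of signs = -1

-1


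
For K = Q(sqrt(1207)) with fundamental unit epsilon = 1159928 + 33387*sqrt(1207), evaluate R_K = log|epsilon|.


epsilon = 1159928 + 33387*sqrt(1207)
= 2.3199e+06
R = ln(2.3199e+06)
= 14.6570

14.6570


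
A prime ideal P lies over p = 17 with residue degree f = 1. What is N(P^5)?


N(P^a) = p^(a*f)
= 17^(5*1)
= 17^5
= 1419857

1419857


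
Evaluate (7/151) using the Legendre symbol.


p = 151 is prime, so compute (7/151) with the reciprocity algorithm (Jacobi-symbol steps: pull out 2s via (2/n), flip via reciprocity, reduce):
  reciprocity: (7/151) -> -(151/7)
  reduce: (4/7)
  pull out 2: (2/7) = +1  (since 7 mod 8 = 7)
  pull out 2: (2/7) = +1  (since 7 mod 8 = 7)
  (1/7) = 1
Product of signs = -1
(7/151) = -1

-1


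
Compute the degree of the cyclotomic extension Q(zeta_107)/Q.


The degree equals Euler's totient phi(107).
107 = 107
phi(107) = 106

106


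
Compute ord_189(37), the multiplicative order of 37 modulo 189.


We want ord_189(37), the smallest k >= 1 with 37^k = 1 mod 189.
n = 189 = 3^3 * 7, phi(189) = 108; the order divides phi(n).
Divisors of 108: 1, 2, 3, 4, 6, 9, 12, 18, 27, 36, 54, 108
Repeated squaring mod 189: 37^1 = 37, 37^2 = 46, 37^4 = 37, 37^8 = 46, 37^16 = 37, 37^32 = 46, 37^64 = 37
Test divisors in increasing order:
  k=1: 37^1 = 37 mod 189
  k=2: 37^2 = 46 mod 189
  k=3: 37^3 = 46 * 37 = 1 mod 189  <- first divisor giving 1
Order = 3

3


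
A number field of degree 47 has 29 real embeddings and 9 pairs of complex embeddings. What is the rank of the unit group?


By Dirichlet's unit theorem:
rank = r1 + r2 - 1
= 29 + 9 - 1
= 37

37


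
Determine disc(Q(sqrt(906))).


For K = Q(sqrt(d)) with d squarefree: disc(K) = d if d = 1 mod 4, and disc(K) = 4d if d = 2 or 3 mod 4.
Here d = 906, and d mod 4 = 2.
d = 2 mod 4, not 1 (O_K = Z[sqrt(d)]), so disc(K) = 4d = 4 * (906) = 3624

3624


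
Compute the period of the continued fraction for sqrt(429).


Run the CF algorithm for sqrt(429).
a_0 = floor(sqrt(429)) = 20; set m_0=0, q_0=1.
Recurrence: m' = q*a - m,  q' = (d - m'^2)/q,  a' = floor((a_0 + m')/q').
  step 1: m=20, q=29, a=1
  step 2: m=9, q=12, a=2
  step 3: m=15, q=17, a=2
  step 4: m=19, q=4, a=9
  step 5: m=17, q=35, a=1
  step 6: m=18, q=3, a=12
  step 7: m=18, q=35, a=1
  step 8: m=17, q=4, a=9
  step 9: m=19, q=17, a=2
  step 10: m=15, q=12, a=2
  step 11: m=9, q=29, a=1
  step 12: m=20, q=1, a=40
a_12 = 2*a_0 = 40, so the period closes here.
sqrt(429) = [20; 1, 2, 2, 9, 1, 12, 1, 9, 2, 2, 1, 40]
Period length = 12

12


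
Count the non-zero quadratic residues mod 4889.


For prime p, the number of non-zero quadratic residues is (p-1)/2.
= (4889-1)/2
= 2444

2444


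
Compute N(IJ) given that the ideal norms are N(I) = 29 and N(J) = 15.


N(IJ) = N(I) * N(J)
= 29 * 15
= 435

435


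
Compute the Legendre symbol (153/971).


p = 971 is prime, so compute (153/971) with the reciprocity algorithm (Jacobi-symbol steps: pull out 2s via (2/n), flip via reciprocity, reduce):
  reciprocity: (153/971) -> +(971/153)
  reduce: (53/153)
  reciprocity: (53/153) -> +(153/53)
  reduce: (47/53)
  reciprocity: (47/53) -> +(53/47)
  reduce: (6/47)
  pull out 2: (2/47) = +1  (since 47 mod 8 = 7)
  reciprocity: (3/47) -> -(47/3)
  reduce: (2/3)
  pull out 2: (2/3) = -1  (since 3 mod 8 = 3)
  (1/3) = 1
Product of signs = 1
(153/971) = 1

1


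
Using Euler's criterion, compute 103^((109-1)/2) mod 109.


p = 109 is prime and the exponent is (p-1)/2 = 54, so by Euler's criterion 103^54 = (103/109) = +1 or -1 mod 109.
Compute by square-and-multiply:
  54 = 32 + 16 + 4 + 2 (binary 110110)
  Repeated squaring mod 109: 103^1 = 103, 103^2 = 36, 103^4 = 97, 103^8 = 35, 103^16 = 26, 103^32 = 22
  103^54 = 103^32 * 103^16 * 103^4 * 103^2 = 22 * 26 * 97 * 36 mod 109
    22 * 26 = 572 = 27 mod 109
    27 * 97 = 2619 = 3 mod 109
    3 * 36 = 108 = 108 mod 109
  103^54 = 108 mod 109
Result 108 = p - 1 = -1 mod 109: 103 is a quadratic non-residue mod 109. As a residue in [0, p-1] the value is 108.
103^54 mod 109 = 108

108


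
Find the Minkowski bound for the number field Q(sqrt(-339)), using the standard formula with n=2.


d = -339, d mod 4 = 1, so disc(K) = d = -339; |disc(K)| = 339
Imaginary quadratic field, so n = 2, s = r2 = 1, r1 = 0
M = (n!/n^n) * (4/pi)^s * sqrt(|disc(K)|) = (2!/2^2) * (4/pi)^1 * sqrt(339)
= 0.5 * 1.273240 * 18.411953
= 11.7214

11.7214


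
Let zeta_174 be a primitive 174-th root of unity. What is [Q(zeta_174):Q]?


The degree equals Euler's totient phi(174).
174 = 2 * 3 * 29
phi(174) = 56

56


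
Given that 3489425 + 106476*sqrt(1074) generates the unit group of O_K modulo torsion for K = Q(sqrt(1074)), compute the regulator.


epsilon = 3489425 + 106476*sqrt(1074)
= 6.9788e+06
R = ln(6.9788e+06)
= 15.7584

15.7584


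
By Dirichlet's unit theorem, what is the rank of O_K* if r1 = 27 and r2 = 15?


By Dirichlet's unit theorem:
rank = r1 + r2 - 1
= 27 + 15 - 1
= 41

41


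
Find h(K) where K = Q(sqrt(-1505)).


K = Q(sqrt(-1505)). d mod 4 = 3, so D = disc(K) = 4d = -6020
h(K) equals the number of primitive reduced positive-definite forms (a, b, c) = a*x^2 + b*x*y + c*y^2 with b^2 - 4ac = D,
where reduced means |b| <= a <= c, with b >= 0 whenever |b| = a or a = c, and primitive means gcd(a, b, c) = 1.
Reduced forces 3a^2 <= |D| = 6020, so 1 <= a <= 44; b must have the parity of D, and c = (b^2 - D)/(4a) must be an integer >= a.
Enumerate a = 1..44, b in [-a, a]:
  a=1: (1, 0, 1505)  [1]
  a=2: (2, 2, 753)  [1]
  a=3: (3, -2, 502), (3, 2, 502)  [2]
  a=4: none
  a=5: (5, 0, 301)  [1]
  a=6: (6, -2, 251), (6, 2, 251)  [2]
  a=7: (7, 0, 215)  [1]
  a=8: none
  a=9: (9, -8, 169), (9, 8, 169)  [2]
  a=10: (10, 10, 153)  [1]
  a=11..12: none
  a=13: (13, -8, 117), (13, 8, 117)  [2]
  a=14: (14, 14, 111)  [1]
  a=15: (15, -10, 102), (15, 10, 102)  [2]
  a=16: none
  a=17: (17, -10, 90), (17, 10, 90)  [2]
  a=18: (18, -10, 85), (18, 10, 85)  [2]
  a=19..20: none
  a=21: (21, -14, 74), (21, 14, 74)  [2]
  a=22: none
  a=23: (23, -12, 67), (23, 12, 67)  [2]
  a=24..25: none
  a=26: (26, -18, 61), (26, 18, 61)  [2]
  a=27: (27, -26, 62), (27, 26, 62)  [2]
  a=28..29: none
  a=30: (30, -10, 51), (30, 10, 51)  [2]
  a=31: (31, -26, 54), (31, 26, 54)  [2]
  a=32..33: none
  a=34: (34, -10, 45), (34, 10, 45)  [2]
  a=35: (35, 0, 43)  [1]
  a=36: none
  a=37: (37, -14, 42), (37, 14, 42)  [2]
  a=38: none
  a=39: (39, -34, 46), (39, 8, 39), (39, 34, 46)  [3]
  a=40..44: none
Total reduced forms: 1 + 1 + 2 + 1 + 2 + 1 + 2 + 1 + 2 + 1 + 2 + 2 + 2 + 2 + 2 + 2 + 2 + 2 + 2 + 2 + 1 + 2 + 3 = 40
h = 40

40


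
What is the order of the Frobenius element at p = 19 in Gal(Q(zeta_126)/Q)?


The Frobenius at p in Gal(Q(zeta_n)/Q) = (Z/nZ)* is the class of p, so its order is ord_126(19), the smallest k >= 1 with 19^k = 1 mod 126.
n = 126 = 2 * 3^2 * 7, phi(126) = 36; the order divides phi(n).
Divisors of 36: 1, 2, 3, 4, 6, 9, 12, 18, 36
Repeated squaring mod 126: 19^1 = 19, 19^2 = 109, 19^4 = 37, 19^8 = 109, 19^16 = 37, 19^32 = 109
Test divisors in increasing order:
  k=1: 19^1 = 19 mod 126
  k=2: 19^2 = 109 mod 126
  k=3: 19^3 = 109 * 19 = 55 mod 126
  k=4: 19^4 = 37 mod 126
  k=6: 19^6 = 37 * 109 = 1 mod 126  <- first divisor giving 1
Order = 6

6


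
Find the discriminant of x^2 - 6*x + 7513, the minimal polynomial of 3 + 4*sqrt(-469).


The element 3 + 4*sqrt(-469) has minimal polynomial:
x^2 - 6*x + 7513
Discriminant = (-6)^2 - 4*(7513)
= 36 - 30052
= -30016

-30016


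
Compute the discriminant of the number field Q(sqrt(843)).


For K = Q(sqrt(d)) with d squarefree: disc(K) = d if d = 1 mod 4, and disc(K) = 4d if d = 2 or 3 mod 4.
Here d = 843, and d mod 4 = 3.
d = 3 mod 4, not 1 (O_K = Z[sqrt(d)]), so disc(K) = 4d = 4 * (843) = 3372

3372


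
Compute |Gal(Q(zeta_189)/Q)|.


|Gal(Q(zeta_189)/Q)| = phi(189)
= 108

108


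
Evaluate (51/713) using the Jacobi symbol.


Compute (51/713) via quadratic reciprocity:
  reciprocity: (51/713) -> +(713/51)
  reduce: (50/51)
  pull out 2: (2/51) = -1  (since 51 mod 8 = 3)
  reciprocity: (25/51) -> +(51/25)
  reduce: (1/25)
  (1/25) = 1
Product of signs = -1

-1


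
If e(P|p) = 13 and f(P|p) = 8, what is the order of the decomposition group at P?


|D_P| = e * f
= 13 * 8
= 104

104


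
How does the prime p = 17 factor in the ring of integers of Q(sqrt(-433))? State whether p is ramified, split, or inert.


K = Q(sqrt(-433)). Since d mod 4 = 3, disc(K) = -1732.
Check p | disc: -1732 mod 17 = 2.
p does not divide disc. Compute Legendre symbol (d/p):
9^((17-1)/2) mod 17 = 1
(d/p) = 1, so p splits: (p) = P*P' with e=1, f=1, g=2.
Therefore p is split.

split


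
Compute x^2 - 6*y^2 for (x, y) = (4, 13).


x^2 - d*y^2
= 4^2 - 6*13^2
= 16 - 1014
= -998

-998


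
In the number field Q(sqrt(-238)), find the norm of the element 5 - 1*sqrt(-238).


N(a + b*sqrt(d)) = a^2 - d*b^2
= (5)^2 - (-238)*(-1)^2
= 25 + 238
= 263

263


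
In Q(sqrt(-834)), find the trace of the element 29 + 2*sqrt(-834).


Tr(a + b*sqrt(d)) = (a + b*sqrt(d)) + (a - b*sqrt(d)) = 2a
= 2 * (29)
= 58

58


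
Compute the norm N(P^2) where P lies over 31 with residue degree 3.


N(P^a) = p^(a*f)
= 31^(2*3)
= 31^6
= 887503681

887503681


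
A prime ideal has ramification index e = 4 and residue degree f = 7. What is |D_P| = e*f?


|D_P| = e * f
= 4 * 7
= 28

28


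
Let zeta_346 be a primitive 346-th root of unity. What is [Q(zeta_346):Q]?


The degree equals Euler's totient phi(346).
346 = 2 * 173
phi(346) = 172

172


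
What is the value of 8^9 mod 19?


p = 19 is prime and the exponent is (p-1)/2 = 9, so by Euler's criterion 8^9 = (8/19) = +1 or -1 mod 19.
Compute by square-and-multiply:
  9 = 8 + 1 (binary 1001)
  Repeated squaring mod 19: 8^1 = 8, 8^2 = 7, 8^4 = 11, 8^8 = 7
  8^9 = 8^8 * 8^1 = 7 * 8 mod 19
    7 * 8 = 56 = 18 mod 19
  8^9 = 18 mod 19
Result 18 = p - 1 = -1 mod 19: 8 is a quadratic non-residue mod 19. As a residue in [0, p-1] the value is 18.
8^9 mod 19 = 18

18


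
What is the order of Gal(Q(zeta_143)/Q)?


|Gal(Q(zeta_143)/Q)| = phi(143)
= 120

120


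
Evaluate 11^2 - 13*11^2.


x^2 - d*y^2
= 11^2 - 13*11^2
= 121 - 1573
= -1452

-1452


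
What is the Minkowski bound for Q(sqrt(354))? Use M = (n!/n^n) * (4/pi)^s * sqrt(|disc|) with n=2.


d = 354, d mod 4 = 2, so disc(K) = 4d = 1416; |disc(K)| = 1416
Real quadratic field, so n = 2, s = r2 = 0, r1 = 2
M = (n!/n^n) * (4/pi)^s * sqrt(|disc(K)|) = (2!/2^2) * (4/pi)^0 * sqrt(1416)
= 0.5 * 1.000000 * 37.629775
= 18.8149

18.8149


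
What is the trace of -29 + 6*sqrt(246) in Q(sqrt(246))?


Tr(a + b*sqrt(d)) = (a + b*sqrt(d)) + (a - b*sqrt(d)) = 2a
= 2 * (-29)
= -58

-58


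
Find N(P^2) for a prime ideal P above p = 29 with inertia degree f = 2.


N(P^a) = p^(a*f)
= 29^(2*2)
= 29^4
= 707281

707281


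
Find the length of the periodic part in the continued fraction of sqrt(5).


Run the CF algorithm for sqrt(5).
a_0 = floor(sqrt(5)) = 2; set m_0=0, q_0=1.
Recurrence: m' = q*a - m,  q' = (d - m'^2)/q,  a' = floor((a_0 + m')/q').
  step 1: m=2, q=1, a=4
a_1 = 2*a_0 = 4, so the period closes here.
sqrt(5) = [2; 4]
Period length = 1

1


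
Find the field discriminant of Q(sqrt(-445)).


For K = Q(sqrt(d)) with d squarefree: disc(K) = d if d = 1 mod 4, and disc(K) = 4d if d = 2 or 3 mod 4.
Here d = -445, and d mod 4 = 3.
d = 3 mod 4, not 1 (O_K = Z[sqrt(d)]), so disc(K) = 4d = 4 * (-445) = -1780

-1780


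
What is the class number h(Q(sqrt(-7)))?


K = Q(sqrt(-7)). d mod 4 = 1, so D = disc(K) = d = -7
h(K) equals the number of primitive reduced positive-definite forms (a, b, c) = a*x^2 + b*x*y + c*y^2 with b^2 - 4ac = D,
where reduced means |b| <= a <= c, with b >= 0 whenever |b| = a or a = c, and primitive means gcd(a, b, c) = 1.
Reduced forces 3a^2 <= |D| = 7, so 1 <= a <= 1; b must have the parity of D, and c = (b^2 - D)/(4a) must be an integer >= a.
Enumerate a = 1..1, b in [-a, a]:
  a=1: (1, 1, 2)  [1]
Total reduced forms: 1
h = 1

1


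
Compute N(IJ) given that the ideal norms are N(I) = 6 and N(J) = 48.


N(IJ) = N(I) * N(J)
= 6 * 48
= 288

288


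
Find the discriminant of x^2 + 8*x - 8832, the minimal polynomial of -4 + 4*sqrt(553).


The element -4 + 4*sqrt(553) has minimal polynomial:
x^2 + 8*x - 8832
Discriminant = (8)^2 - 4*(-8832)
= 64 + 35328
= 35392

35392


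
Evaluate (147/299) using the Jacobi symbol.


Compute (147/299) via quadratic reciprocity:
  reciprocity: (147/299) -> -(299/147)
  reduce: (5/147)
  reciprocity: (5/147) -> +(147/5)
  reduce: (2/5)
  pull out 2: (2/5) = -1  (since 5 mod 8 = 5)
  (1/5) = 1
Product of signs = 1

1
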